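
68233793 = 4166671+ 64067122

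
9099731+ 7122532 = 16222263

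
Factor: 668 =2^2*167^1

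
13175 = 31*425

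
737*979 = 721523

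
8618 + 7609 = 16227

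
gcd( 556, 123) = 1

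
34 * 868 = 29512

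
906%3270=906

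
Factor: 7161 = 3^1*  7^1*11^1 * 31^1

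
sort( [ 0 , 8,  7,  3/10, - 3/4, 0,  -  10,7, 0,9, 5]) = [  -  10, - 3/4, 0,  0  ,  0,  3/10,5,7,  7,8,  9 ]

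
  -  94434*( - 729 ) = 68842386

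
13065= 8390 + 4675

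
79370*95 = 7540150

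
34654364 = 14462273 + 20192091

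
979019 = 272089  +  706930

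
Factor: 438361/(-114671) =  - 7^1*11^1*5693^1*114671^( - 1)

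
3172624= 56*56654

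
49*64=3136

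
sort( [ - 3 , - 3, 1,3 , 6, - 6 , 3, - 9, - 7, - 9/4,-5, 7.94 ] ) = [ - 9, - 7, - 6, - 5 , - 3, - 3, - 9/4, 1,3, 3, 6, 7.94] 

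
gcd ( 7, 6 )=1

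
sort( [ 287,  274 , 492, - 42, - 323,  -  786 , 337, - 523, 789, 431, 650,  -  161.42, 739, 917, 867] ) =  [ - 786, - 523, - 323,  -  161.42,-42,274, 287,337 , 431, 492, 650, 739, 789,867, 917 ]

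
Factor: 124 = 2^2*31^1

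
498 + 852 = 1350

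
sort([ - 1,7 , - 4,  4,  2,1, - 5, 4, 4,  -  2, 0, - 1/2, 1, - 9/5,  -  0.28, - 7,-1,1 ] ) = [ - 7, - 5, - 4,-2, - 9/5,-1,  -  1, - 1/2,-0.28,0, 1,  1,1,2,4,4,4,7 ] 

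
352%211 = 141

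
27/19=1+8/19= 1.42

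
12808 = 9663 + 3145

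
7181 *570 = 4093170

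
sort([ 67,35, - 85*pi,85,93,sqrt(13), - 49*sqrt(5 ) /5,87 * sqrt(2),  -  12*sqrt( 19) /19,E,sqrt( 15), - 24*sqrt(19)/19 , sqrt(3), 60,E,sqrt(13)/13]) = [ - 85*pi, - 49*sqrt (5) /5, - 24 * sqrt (19)/19, - 12 * sqrt( 19)/19, sqrt( 13)/13, sqrt( 3),E, E, sqrt( 13),sqrt( 15 ), 35, 60,  67, 85, 93,87 * sqrt(2)]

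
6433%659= 502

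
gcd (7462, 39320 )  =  2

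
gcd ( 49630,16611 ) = 7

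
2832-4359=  - 1527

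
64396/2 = 32198 = 32198.00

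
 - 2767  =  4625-7392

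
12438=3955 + 8483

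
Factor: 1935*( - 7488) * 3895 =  - 2^6 *3^4 * 5^2*13^1*19^1*41^1 *43^1 = - 56435745600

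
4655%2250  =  155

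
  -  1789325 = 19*( - 94175)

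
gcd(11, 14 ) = 1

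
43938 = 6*7323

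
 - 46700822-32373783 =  - 79074605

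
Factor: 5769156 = 2^2 *3^1*47^1 * 53^1 * 193^1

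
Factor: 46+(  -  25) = 3^1*7^1 = 21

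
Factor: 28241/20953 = 23^(-1)*31^1 = 31/23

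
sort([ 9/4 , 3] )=[ 9/4,3]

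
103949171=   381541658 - 277592487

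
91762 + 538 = 92300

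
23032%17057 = 5975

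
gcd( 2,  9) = 1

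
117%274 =117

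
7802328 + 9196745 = 16999073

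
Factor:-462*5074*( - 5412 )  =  12686745456 = 2^4*3^2*7^1*11^2* 41^1*43^1 * 59^1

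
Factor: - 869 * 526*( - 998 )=2^2*11^1* 79^1*263^1*499^1=456179812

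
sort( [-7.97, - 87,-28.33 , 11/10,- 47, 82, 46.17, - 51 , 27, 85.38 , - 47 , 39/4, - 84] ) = [ - 87, - 84,  -  51,  -  47, - 47,-28.33, - 7.97, 11/10, 39/4, 27,46.17,82, 85.38]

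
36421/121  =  301 = 301.00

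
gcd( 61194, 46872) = 1302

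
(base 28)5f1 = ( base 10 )4341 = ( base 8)10365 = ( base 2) 1000011110101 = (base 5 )114331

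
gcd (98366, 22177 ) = 1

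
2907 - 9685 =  - 6778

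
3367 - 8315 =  - 4948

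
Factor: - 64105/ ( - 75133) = 5^1 * 12821^1 *75133^ ( - 1 )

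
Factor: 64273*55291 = 11^1  *  5843^1 * 55291^1 = 3553718443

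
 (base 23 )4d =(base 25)45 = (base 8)151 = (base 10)105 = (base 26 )41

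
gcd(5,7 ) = 1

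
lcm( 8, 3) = 24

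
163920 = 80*2049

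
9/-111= - 3/37 = - 0.08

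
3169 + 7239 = 10408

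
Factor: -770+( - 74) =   -  2^2*211^1 = - 844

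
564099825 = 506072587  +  58027238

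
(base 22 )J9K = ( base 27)COI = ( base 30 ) ADO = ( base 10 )9414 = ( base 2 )10010011000110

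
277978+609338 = 887316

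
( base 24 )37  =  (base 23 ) 3a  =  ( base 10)79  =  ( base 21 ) 3g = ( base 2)1001111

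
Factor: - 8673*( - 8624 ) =74795952 = 2^4*3^1*7^4*11^1 * 59^1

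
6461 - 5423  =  1038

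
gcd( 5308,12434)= 2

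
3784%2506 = 1278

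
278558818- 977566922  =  -699008104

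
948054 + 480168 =1428222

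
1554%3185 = 1554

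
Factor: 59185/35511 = 5/3 = 3^(-1 )* 5^1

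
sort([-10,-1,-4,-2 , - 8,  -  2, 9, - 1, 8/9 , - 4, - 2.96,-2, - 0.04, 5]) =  [ - 10,-8, - 4, - 4 ,  -  2.96,-2,-2, - 2, -1, -1 , - 0.04, 8/9, 5, 9 ]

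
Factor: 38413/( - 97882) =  - 2^(-1) * 107^1 * 109^( - 1)*359^1 * 449^ ( - 1)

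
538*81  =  43578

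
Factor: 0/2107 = 0 = 0^1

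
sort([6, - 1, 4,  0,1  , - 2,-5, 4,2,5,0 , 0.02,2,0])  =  [ - 5, - 2, - 1,0,0,0,0.02,1,2, 2, 4,4,5,6]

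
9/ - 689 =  - 9/689 = - 0.01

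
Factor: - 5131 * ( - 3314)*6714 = 2^2*3^2*7^1 *373^1 * 733^1*1657^1 = 114165755676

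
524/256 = 131/64= 2.05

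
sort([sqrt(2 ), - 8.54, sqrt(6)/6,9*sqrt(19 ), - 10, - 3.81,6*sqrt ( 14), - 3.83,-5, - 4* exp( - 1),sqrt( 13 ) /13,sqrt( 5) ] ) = [ - 10, - 8.54, - 5, - 3.83,-3.81,-4  *exp( - 1),sqrt (13) /13, sqrt(6 )/6,sqrt(2 ),sqrt(5 ),  6*sqrt(14), 9*sqrt( 19)]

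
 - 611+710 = 99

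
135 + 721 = 856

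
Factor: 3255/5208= 2^(-3)*5^1   =  5/8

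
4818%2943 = 1875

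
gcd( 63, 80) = 1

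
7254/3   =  2418 =2418.00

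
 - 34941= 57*( - 613 ) 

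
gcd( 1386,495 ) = 99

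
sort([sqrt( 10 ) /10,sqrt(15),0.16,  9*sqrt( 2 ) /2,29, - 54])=[  -  54, 0.16, sqrt(10 ) /10, sqrt( 15),9 * sqrt( 2)/2,29 ]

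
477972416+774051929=1252024345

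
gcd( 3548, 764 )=4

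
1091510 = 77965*14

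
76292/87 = 76292/87 = 876.92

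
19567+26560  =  46127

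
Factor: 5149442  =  2^1 * 2574721^1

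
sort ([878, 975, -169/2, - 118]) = [ - 118, - 169/2,  878 , 975]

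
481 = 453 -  - 28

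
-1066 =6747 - 7813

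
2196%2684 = 2196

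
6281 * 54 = 339174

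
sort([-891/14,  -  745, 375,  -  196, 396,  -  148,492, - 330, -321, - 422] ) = [ - 745, - 422, - 330 , - 321, - 196, - 148,- 891/14,375, 396,492] 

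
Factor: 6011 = 6011^1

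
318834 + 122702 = 441536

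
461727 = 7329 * 63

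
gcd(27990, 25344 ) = 18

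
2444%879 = 686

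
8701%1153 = 630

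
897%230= 207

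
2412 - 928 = 1484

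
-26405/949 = - 26405/949 = -27.82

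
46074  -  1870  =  44204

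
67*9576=641592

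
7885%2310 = 955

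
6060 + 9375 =15435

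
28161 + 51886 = 80047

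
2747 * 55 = 151085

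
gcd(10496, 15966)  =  2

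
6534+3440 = 9974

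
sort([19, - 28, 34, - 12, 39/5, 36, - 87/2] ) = [ - 87/2, - 28, - 12,39/5, 19,34,36]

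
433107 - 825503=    - 392396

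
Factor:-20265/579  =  -5^1*7^1 =-35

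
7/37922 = 7/37922 =0.00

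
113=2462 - 2349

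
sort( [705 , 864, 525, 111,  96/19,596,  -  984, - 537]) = [ - 984,-537,96/19 , 111, 525,596, 705, 864 ] 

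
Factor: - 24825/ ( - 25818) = 25/26 =2^ ( - 1 )*5^2* 13^(- 1)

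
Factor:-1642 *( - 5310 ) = 2^2*3^2*5^1 * 59^1 * 821^1 = 8719020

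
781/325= 2 + 131/325=2.40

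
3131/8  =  3131/8 = 391.38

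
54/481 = 54/481= 0.11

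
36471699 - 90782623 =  - 54310924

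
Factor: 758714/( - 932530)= - 379357/466265  =  - 5^( - 1)*11^1*34487^1*93253^( - 1)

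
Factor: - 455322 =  - 2^1*3^1 *7^1*37^1*293^1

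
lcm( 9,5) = 45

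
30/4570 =3/457 = 0.01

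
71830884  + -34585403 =37245481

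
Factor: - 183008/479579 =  - 224/587=- 2^5*7^1*587^( - 1) 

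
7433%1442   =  223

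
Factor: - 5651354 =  - 2^1 * 101^2 * 277^1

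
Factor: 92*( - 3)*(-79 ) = 2^2 * 3^1 * 23^1*79^1 = 21804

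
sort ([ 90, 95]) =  [90, 95 ]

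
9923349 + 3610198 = 13533547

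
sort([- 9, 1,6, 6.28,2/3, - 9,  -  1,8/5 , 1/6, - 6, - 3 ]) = [  -  9, - 9, -6, - 3  , - 1, 1/6,2/3,1,8/5 , 6, 6.28]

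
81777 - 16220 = 65557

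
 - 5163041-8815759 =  - 13978800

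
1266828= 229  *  5532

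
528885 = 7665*69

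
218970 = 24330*9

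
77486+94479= 171965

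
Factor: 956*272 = 260032= 2^6*17^1*239^1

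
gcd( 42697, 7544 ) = 1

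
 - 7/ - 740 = 7/740 =0.01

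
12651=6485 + 6166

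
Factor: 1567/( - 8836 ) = -2^( - 2) *47^( - 2 ) * 1567^1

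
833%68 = 17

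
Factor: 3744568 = 2^3 * 468071^1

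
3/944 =3/944 = 0.00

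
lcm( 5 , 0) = 0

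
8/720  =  1/90 = 0.01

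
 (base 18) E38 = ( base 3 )20022022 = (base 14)1966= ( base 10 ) 4598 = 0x11f6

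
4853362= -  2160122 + 7013484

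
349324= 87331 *4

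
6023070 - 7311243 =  - 1288173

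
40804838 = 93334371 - 52529533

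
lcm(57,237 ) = 4503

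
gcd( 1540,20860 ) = 140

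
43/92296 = 43/92296 = 0.00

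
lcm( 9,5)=45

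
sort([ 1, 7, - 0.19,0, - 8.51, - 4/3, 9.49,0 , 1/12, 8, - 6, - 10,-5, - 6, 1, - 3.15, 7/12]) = [  -  10, - 8.51, - 6, - 6, - 5, - 3.15, - 4/3,- 0.19,  0,0, 1/12,7/12, 1, 1,7,8,  9.49]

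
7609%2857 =1895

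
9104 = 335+8769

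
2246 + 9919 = 12165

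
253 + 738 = 991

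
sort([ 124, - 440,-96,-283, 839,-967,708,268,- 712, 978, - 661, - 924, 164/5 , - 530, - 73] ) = [ - 967, - 924,-712,-661, -530,- 440, - 283,- 96, - 73,164/5, 124,  268, 708,839,978] 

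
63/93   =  21/31 = 0.68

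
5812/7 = 5812/7 = 830.29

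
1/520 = 1/520  =  0.00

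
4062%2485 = 1577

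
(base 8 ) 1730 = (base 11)815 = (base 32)UO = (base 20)294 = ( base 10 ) 984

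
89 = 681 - 592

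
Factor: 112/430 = 56/215=2^3*5^( - 1)*7^1 * 43^( - 1)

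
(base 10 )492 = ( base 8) 754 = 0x1EC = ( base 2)111101100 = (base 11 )408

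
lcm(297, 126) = 4158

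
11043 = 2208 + 8835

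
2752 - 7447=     -  4695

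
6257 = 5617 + 640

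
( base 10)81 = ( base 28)2P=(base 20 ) 41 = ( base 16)51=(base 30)2l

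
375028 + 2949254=3324282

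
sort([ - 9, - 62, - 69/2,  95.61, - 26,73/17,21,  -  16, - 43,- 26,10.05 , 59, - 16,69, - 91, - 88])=[ - 91, - 88, - 62, - 43, - 69/2, - 26, - 26, - 16 , - 16, - 9,  73/17,  10.05,21,59, 69, 95.61 ]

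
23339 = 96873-73534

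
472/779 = 472/779 = 0.61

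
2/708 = 1/354 =0.00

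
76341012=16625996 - -59715016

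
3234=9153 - 5919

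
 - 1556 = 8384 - 9940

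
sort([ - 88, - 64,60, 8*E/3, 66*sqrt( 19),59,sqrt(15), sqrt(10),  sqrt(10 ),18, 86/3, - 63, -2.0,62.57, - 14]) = [ - 88, - 64,-63, - 14, - 2.0, sqrt ( 10 ),sqrt( 10),sqrt( 15 ),8*E/3, 18, 86/3,59, 60, 62.57, 66 *sqrt ( 19 )]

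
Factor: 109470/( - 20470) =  - 3^1*23^(- 1)*41^1 = -123/23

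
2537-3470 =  - 933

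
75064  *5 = 375320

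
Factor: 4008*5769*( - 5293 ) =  - 122385550536 =-2^3 * 3^3 * 67^1*79^1*167^1*641^1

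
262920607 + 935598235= 1198518842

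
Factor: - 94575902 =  - 2^1 *29^1*1630619^1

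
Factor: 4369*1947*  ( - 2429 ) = -3^1* 7^1*11^1*17^1 *59^1*257^1*347^1 = -20662150047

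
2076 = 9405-7329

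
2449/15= 2449/15 = 163.27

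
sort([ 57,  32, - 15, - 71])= [  -  71, - 15,  32,57 ]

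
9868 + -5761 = 4107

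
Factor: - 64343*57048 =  - 3670639464 = - 2^3*3^1 *37^2*47^1 * 2377^1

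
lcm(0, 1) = 0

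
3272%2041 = 1231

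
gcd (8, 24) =8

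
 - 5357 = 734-6091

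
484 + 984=1468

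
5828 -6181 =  - 353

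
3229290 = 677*4770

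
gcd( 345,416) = 1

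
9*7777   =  69993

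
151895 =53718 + 98177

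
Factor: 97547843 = 19^1 * 5134097^1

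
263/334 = 263/334  =  0.79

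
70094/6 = 11682 + 1/3 =11682.33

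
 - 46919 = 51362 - 98281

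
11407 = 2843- - 8564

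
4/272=1/68 = 0.01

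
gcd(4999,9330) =1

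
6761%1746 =1523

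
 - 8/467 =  - 8/467 = - 0.02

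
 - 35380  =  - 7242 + -28138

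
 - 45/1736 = -45/1736 = - 0.03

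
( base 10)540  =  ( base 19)198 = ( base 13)327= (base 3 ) 202000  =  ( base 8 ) 1034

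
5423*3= 16269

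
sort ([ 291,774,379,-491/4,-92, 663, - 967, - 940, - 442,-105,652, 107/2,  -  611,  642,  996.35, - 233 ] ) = [-967, - 940, - 611, - 442,  -  233, - 491/4,  -  105, - 92, 107/2 , 291,379, 642, 652, 663,  774,996.35 ]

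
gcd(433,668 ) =1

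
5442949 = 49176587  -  43733638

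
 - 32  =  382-414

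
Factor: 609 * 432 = 263088 = 2^4 * 3^4 * 7^1*29^1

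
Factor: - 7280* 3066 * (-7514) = 2^6*3^1*5^1*7^2*13^2*17^2*73^1= 167716086720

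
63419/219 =289 + 128/219 = 289.58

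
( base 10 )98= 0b1100010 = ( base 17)5d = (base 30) 38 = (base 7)200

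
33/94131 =11/31377 = 0.00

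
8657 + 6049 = 14706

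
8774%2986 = 2802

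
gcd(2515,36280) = 5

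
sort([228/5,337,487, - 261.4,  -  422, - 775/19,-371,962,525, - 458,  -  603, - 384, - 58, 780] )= [ - 603,-458 , - 422, - 384,-371, - 261.4, - 58, - 775/19, 228/5,337, 487,525, 780,962 ]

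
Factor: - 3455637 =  - 3^1 *1151879^1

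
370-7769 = -7399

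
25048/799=25048/799= 31.35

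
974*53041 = 51661934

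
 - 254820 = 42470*(-6)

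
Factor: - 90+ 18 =-2^3  *3^2 = -72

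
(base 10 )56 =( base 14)40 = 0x38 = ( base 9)62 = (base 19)2I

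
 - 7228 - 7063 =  - 14291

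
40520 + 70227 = 110747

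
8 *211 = 1688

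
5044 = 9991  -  4947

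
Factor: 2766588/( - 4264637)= - 2^2  *3^1 * 11^1*13^(-1 ) * 17^ (-1 )*23^(-1)*839^( - 1 )*20959^1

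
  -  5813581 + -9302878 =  - 15116459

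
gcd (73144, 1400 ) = 8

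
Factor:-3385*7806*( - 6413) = 169452687030 = 2^1*3^1*5^1 * 11^2*53^1*677^1*1301^1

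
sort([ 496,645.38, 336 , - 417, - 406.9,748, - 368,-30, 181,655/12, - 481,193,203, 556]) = [  -  481, -417,-406.9, - 368 , - 30,655/12,181, 193, 203, 336, 496,556, 645.38, 748]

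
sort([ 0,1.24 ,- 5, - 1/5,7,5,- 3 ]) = [-5, - 3, - 1/5, 0,1.24,5,7] 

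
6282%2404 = 1474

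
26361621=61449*429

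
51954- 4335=47619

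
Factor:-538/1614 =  - 1/3 =- 3^( - 1) 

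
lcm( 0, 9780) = 0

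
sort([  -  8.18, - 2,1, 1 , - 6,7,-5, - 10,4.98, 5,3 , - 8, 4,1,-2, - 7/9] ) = [  -  10,-8.18, - 8,-6,-5,-2,  -  2,-7/9, 1, 1,1,3,4 , 4.98, 5,  7] 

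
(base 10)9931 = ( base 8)23313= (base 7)40645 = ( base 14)3895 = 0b10011011001011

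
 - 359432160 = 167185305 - 526617465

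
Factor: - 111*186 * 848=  - 17507808 = - 2^5*3^2*31^1*37^1*53^1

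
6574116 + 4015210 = 10589326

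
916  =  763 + 153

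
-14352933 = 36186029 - 50538962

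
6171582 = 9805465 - 3633883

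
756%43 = 25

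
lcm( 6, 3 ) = 6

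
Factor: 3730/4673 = 2^1*5^1*373^1*4673^( - 1) 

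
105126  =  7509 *14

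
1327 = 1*1327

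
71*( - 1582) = -112322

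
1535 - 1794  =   - 259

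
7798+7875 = 15673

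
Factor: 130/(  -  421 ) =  - 2^1*5^1*13^1*421^( - 1)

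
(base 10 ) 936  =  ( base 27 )17I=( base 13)570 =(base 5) 12221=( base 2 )1110101000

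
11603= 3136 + 8467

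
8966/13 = 8966/13 = 689.69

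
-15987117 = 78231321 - 94218438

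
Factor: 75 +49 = 2^2*31^1 = 124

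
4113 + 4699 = 8812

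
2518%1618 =900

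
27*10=270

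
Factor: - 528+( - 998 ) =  - 1526 = - 2^1*7^1*109^1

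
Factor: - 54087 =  - 3^1*  11^2* 149^1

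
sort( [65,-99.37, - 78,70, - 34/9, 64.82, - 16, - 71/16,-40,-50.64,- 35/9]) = [-99.37, - 78 ,-50.64  , - 40, - 16,- 71/16,-35/9,- 34/9, 64.82,65, 70 ]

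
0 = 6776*0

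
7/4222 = 7/4222 = 0.00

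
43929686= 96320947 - 52391261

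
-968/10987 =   -  968/10987 = -0.09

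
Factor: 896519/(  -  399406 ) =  - 2^( - 1)*7^(- 1)*13^1*47^( - 1 )*607^( - 1 )*68963^1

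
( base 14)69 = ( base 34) 2p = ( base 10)93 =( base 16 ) 5D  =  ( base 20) 4D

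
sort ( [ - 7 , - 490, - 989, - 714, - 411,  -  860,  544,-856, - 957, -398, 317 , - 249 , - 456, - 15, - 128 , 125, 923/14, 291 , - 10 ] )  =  [ - 989, - 957, - 860, - 856,  -  714, - 490, - 456, - 411, - 398, - 249, - 128, - 15, - 10, - 7,  923/14, 125,291, 317, 544 ] 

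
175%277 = 175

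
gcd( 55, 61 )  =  1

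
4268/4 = 1067 = 1067.00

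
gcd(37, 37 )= 37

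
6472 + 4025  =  10497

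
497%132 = 101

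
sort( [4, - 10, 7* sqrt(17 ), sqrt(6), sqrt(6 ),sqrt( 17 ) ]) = [ - 10, sqrt ( 6), sqrt(6), 4,sqrt( 17), 7*sqrt(17)] 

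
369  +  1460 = 1829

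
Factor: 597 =3^1*199^1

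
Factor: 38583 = 3^3*1429^1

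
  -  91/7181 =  -1 + 7090/7181 = -0.01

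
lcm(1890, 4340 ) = 117180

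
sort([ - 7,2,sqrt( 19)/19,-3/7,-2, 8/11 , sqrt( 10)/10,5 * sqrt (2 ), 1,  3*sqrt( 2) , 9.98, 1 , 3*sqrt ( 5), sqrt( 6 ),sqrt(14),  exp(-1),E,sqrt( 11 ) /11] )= [ - 7,  -  2, - 3/7, sqrt( 19) /19, sqrt( 11) /11,sqrt(10)/10 , exp( - 1),8/11 , 1, 1,2 , sqrt( 6), E, sqrt( 14),3*sqrt(2),3*sqrt(5), 5*sqrt(2 ),9.98] 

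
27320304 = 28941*944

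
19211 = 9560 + 9651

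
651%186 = 93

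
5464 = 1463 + 4001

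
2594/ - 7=- 2594/7 = -  370.57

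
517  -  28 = 489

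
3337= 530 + 2807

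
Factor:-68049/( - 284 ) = 2^( - 2 )*3^2*71^( - 1)*7561^1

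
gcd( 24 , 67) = 1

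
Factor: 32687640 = 2^3*3^2*5^1 * 29^1 * 31^1*101^1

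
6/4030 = 3/2015 = 0.00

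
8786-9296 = -510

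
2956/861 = 2956/861= 3.43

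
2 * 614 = 1228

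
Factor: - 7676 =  - 2^2*19^1*101^1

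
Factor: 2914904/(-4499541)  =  -2^3*3^( -2)*19^1*53^(-1)*127^1*151^1*9433^ ( - 1) 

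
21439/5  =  4287+4/5 = 4287.80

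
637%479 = 158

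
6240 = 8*780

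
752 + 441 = 1193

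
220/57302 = 110/28651 = 0.00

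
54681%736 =217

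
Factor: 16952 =2^3*13^1* 163^1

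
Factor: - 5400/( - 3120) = 2^( - 1)*3^2 *5^1*13^( - 1) = 45/26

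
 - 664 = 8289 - 8953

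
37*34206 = 1265622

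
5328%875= 78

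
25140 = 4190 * 6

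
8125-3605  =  4520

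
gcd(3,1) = 1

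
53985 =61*885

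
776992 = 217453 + 559539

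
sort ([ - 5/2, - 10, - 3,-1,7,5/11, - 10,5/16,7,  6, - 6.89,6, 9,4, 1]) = [  -  10, - 10,  -  6.89,-3, - 5/2, - 1,5/16,5/11,1, 4, 6,6,7,7, 9]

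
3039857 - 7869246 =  - 4829389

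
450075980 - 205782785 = 244293195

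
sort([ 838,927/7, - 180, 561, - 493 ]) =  [ - 493, - 180,927/7,  561,838]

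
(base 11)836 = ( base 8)1757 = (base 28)17r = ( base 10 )1007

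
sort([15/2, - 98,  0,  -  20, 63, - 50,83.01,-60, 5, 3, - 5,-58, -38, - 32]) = [-98, -60, - 58,-50,-38,  -  32,-20, - 5, 0,3,5,15/2,63,83.01] 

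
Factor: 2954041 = 2954041^1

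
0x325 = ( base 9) 1084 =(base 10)805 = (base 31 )pu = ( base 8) 1445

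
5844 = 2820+3024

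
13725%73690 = 13725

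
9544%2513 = 2005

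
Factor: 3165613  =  11^1*287783^1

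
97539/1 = 97539 = 97539.00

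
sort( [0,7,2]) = [ 0,2,7 ] 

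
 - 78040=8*( - 9755)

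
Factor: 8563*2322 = 2^1*3^3*43^1*8563^1 = 19883286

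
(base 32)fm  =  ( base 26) J8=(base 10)502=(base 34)eq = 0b111110110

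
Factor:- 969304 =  - 2^3*7^1*19^1*911^1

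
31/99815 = 31/99815 = 0.00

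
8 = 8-0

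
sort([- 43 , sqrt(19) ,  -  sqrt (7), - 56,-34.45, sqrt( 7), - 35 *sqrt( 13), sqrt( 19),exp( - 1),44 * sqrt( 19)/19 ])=[ - 35*sqrt( 13),  -  56,  -  43,  -  34.45,-sqrt (7) , exp( - 1), sqrt( 7 ), sqrt( 19),sqrt( 19),44*sqrt(19)/19 ]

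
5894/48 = 2947/24 = 122.79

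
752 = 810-58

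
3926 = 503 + 3423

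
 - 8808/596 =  - 15  +  33/149= - 14.78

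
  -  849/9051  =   - 283/3017= - 0.09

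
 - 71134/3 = -23712 + 2/3  =  - 23711.33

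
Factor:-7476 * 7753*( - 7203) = 417496165884=   2^2*3^2*7^5*89^1*7753^1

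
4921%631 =504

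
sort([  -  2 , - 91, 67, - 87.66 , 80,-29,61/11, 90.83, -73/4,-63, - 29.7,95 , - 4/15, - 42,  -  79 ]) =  [ - 91,  -  87.66,-79,-63, - 42,-29.7,-29, - 73/4, -2,  -  4/15,61/11,67, 80 , 90.83,95]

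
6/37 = 6/37 =0.16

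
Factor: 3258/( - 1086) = -3 = - 3^1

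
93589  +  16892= 110481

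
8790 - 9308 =  -  518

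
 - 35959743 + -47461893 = -83421636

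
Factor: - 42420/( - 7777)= 2^2*3^1  *5^1*11^( - 1 ) = 60/11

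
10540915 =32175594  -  21634679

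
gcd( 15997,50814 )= 941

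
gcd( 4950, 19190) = 10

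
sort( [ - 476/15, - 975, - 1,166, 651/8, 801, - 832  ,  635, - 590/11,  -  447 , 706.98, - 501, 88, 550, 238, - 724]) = [ - 975, - 832, - 724, - 501, - 447, - 590/11,  -  476/15, - 1, 651/8,  88,166,238,550,635,  706.98, 801]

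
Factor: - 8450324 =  - 2^2*2112581^1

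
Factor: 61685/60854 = 2^ (  -  1 )*5^1* 13^2*73^1*30427^( - 1 )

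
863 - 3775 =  -2912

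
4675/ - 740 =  - 935/148  =  - 6.32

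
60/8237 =60/8237  =  0.01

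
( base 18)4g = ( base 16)58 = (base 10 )88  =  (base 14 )64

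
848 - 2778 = -1930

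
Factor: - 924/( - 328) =231/82 = 2^( - 1 )*3^1 * 7^1*11^1*41^ ( - 1)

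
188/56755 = 188/56755 = 0.00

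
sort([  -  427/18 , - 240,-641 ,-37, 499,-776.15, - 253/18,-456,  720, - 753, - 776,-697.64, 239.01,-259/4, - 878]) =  [ - 878,-776.15,-776,-753, - 697.64, - 641,-456, - 240, - 259/4, - 37,-427/18, - 253/18 , 239.01,  499, 720 ] 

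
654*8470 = 5539380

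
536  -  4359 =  - 3823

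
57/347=57/347 = 0.16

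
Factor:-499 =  - 499^1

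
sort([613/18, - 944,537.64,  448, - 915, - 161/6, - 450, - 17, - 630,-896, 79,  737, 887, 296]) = [ - 944,- 915, - 896, - 630, - 450, - 161/6, - 17,613/18, 79, 296,448, 537.64,737,887 ]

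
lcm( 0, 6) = 0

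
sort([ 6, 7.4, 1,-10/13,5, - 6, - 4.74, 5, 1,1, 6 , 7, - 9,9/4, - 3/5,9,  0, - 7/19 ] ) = [ - 9,-6,-4.74, - 10/13, - 3/5,- 7/19,0,1 , 1, 1, 9/4,  5,5, 6,  6,7,  7.4, 9] 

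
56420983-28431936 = 27989047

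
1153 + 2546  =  3699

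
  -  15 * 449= - 6735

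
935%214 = 79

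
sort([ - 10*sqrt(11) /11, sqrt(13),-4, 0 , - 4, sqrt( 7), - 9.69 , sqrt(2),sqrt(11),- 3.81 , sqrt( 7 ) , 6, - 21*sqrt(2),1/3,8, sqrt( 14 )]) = [ - 21*sqrt(2 ), - 9.69, - 4 ,- 4, - 3.81 , - 10 * sqrt(11)/11, 0, 1/3,  sqrt( 2) , sqrt( 7), sqrt( 7) , sqrt (11),sqrt(13 ) , sqrt( 14 ),6,8]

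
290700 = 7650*38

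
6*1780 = 10680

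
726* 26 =18876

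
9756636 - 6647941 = 3108695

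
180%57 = 9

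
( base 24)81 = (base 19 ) a3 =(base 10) 193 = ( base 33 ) 5s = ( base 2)11000001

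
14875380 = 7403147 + 7472233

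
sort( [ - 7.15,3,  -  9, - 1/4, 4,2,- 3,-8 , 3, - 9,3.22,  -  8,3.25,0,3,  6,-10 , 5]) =[ - 10, - 9, - 9,- 8,- 8 ,  -  7.15, - 3,- 1/4,0, 2,3, 3,3, 3.22, 3.25 , 4,5,6] 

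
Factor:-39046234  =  - 2^1*19523117^1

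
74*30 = 2220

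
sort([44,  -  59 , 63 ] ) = [ - 59 , 44 , 63]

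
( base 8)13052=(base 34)4uu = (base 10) 5674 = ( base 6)42134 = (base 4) 1120222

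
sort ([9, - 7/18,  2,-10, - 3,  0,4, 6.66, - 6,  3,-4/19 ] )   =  [-10,-6, - 3,- 7/18, - 4/19, 0,2,3, 4,6.66,9 ] 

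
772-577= 195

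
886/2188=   443/1094  =  0.40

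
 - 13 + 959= 946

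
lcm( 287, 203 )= 8323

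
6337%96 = 1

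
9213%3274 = 2665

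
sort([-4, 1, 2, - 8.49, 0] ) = [ - 8.49, - 4 , 0, 1  ,  2]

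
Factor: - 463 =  - 463^1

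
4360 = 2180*2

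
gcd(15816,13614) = 6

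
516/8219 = 516/8219 = 0.06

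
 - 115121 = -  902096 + 786975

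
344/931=344/931=0.37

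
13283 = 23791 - 10508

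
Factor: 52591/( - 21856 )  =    -  77/32=- 2^(  -  5 ) * 7^1*11^1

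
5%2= 1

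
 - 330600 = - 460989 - -130389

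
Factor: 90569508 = 2^2*3^1*107^1*70537^1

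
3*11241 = 33723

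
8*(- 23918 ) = -191344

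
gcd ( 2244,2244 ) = 2244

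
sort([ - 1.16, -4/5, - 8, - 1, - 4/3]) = [ - 8, - 4/3  , - 1.16, - 1, - 4/5] 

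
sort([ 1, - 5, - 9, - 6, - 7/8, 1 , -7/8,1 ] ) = [ - 9, - 6,  -  5,-7/8, - 7/8,1, 1,1 ]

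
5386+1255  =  6641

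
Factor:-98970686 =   -  2^1* 49485343^1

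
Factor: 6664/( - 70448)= - 2^(-1)*7^1 * 37^(- 1 ) = - 7/74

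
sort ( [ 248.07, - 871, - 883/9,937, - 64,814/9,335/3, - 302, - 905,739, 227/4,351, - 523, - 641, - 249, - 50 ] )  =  [ - 905, - 871, - 641, - 523, - 302, - 249,-883/9,-64, - 50,227/4,814/9, 335/3,  248.07,351,739,937] 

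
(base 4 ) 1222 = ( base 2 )1101010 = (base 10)106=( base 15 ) 71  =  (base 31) 3d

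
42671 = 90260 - 47589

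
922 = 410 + 512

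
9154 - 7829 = 1325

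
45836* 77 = 3529372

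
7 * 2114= 14798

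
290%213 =77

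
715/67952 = 715/67952 = 0.01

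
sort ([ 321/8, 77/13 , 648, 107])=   [ 77/13,321/8,107,648 ] 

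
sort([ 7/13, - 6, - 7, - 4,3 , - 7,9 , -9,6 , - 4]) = [ - 9, - 7, - 7, - 6, - 4, - 4,7/13,3,6, 9] 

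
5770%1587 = 1009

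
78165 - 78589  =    -  424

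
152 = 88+64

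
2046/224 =1023/112 = 9.13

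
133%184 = 133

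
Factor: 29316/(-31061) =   -  2^2*3^1*7^1*89^(-1 )=-  84/89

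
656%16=0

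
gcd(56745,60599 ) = 1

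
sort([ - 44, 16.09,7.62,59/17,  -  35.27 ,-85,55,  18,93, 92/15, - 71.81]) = [-85 , - 71.81,- 44, - 35.27,59/17, 92/15, 7.62,16.09,18,55,93 ]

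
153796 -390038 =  - 236242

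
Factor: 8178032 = 2^4*89^1 * 5743^1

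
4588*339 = 1555332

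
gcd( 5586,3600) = 6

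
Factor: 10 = 2^1* 5^1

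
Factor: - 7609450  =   - 2^1*5^2*152189^1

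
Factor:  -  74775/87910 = -2^( - 1) *3^1*5^1*59^ ( - 1)*149^( - 1)*997^1 = -14955/17582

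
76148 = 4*19037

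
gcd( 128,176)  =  16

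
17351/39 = 17351/39 = 444.90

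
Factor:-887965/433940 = -13661/6676 = - 2^( - 2) * 19^1*719^1*1669^( - 1 ) 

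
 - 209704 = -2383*88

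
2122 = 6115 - 3993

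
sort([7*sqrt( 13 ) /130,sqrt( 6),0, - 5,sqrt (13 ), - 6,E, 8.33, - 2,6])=[-6, - 5,-2, 0,7 * sqrt (13 ) /130 , sqrt(6 ),E,sqrt(13 ),6, 8.33]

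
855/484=855/484 = 1.77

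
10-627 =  - 617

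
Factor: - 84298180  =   - 2^2 *5^1*4214909^1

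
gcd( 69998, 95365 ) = 1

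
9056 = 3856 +5200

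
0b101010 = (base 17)28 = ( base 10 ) 42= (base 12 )36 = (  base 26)1g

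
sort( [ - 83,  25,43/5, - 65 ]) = [  -  83 , - 65, 43/5,25]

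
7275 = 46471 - 39196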